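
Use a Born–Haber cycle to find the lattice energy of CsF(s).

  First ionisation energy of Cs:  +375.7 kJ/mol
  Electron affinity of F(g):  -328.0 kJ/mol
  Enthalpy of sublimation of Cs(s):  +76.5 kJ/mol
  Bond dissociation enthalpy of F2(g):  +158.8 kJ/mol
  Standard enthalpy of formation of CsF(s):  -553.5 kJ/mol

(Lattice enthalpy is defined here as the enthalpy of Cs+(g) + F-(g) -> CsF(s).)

U = -757.1 kJ/mol

ΔHf° = 1·ΔHsub + 1·(ΣIE) + 1/2·D(F2) + 1·EA + U
-553.5 = 1·(+76.5) + 1·(+375.7) + 1/2·(+158.8) + 1·(-328.0) + U
U = -553.5 − (+203.6) = -757.1 kJ/mol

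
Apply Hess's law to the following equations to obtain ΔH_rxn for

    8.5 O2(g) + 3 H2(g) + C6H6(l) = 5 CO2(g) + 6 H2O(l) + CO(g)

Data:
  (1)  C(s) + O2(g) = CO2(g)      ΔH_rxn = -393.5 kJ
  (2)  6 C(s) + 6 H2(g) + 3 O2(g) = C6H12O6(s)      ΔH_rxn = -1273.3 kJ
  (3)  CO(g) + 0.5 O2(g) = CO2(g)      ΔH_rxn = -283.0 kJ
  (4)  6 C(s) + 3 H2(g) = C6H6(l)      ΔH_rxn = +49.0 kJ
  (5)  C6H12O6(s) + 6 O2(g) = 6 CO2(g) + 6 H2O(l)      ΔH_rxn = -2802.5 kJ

(1): not needed.
(2) as written: -1273.3 kJ
(3) reversed (CO(g) must end up as a product): +283.0 kJ
(4) reversed (C6H6(l) must end up as a reactant): -49.0 kJ
(5) as written (H2O(l) already on the product side): -2802.5 kJ
ΔH_rxn = (-1273.3) + (+283.0) + (-49.0) + (-2802.5) = -3841.8 kJ

ΔH_rxn = -3841.8 kJ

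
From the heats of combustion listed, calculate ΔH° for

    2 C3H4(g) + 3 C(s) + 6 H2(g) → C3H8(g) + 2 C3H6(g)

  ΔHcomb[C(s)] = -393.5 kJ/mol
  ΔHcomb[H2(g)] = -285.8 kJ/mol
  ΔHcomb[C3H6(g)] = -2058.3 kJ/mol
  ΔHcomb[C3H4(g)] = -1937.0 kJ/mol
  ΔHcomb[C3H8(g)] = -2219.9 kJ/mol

With combustion enthalpies, reactants minus products:
= [2·(-1937.0) + 3·(-393.5) + 6·(-285.8)] − [1·(-2219.9) + 2·(-2058.3)]
= -432.8 kJ/mol

ΔH° = -432.8 kJ/mol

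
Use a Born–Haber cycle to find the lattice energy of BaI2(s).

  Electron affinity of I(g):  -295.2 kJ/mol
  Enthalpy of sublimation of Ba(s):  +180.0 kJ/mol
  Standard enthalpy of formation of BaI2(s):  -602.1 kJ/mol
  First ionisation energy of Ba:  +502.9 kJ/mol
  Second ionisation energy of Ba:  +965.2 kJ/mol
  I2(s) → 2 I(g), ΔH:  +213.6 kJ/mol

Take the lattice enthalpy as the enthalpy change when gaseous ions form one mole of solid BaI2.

U = -1873.4 kJ/mol

ΔHf° = 1·ΔHsub + 1·(ΣIE) + 1·D(I2) + 2·EA + U
-602.1 = 1·(+180.0) + 1·(+1468.1) + 1·(+213.6) + 2·(-295.2) + U
U = -602.1 − (+1271.3) = -1873.4 kJ/mol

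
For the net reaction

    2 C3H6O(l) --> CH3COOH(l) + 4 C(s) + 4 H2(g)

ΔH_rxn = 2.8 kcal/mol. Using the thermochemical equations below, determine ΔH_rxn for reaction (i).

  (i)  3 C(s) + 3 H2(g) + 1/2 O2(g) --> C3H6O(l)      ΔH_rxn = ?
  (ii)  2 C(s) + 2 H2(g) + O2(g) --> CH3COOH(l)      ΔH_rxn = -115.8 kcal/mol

(i) reversed and × 2: contributes −2·x
(ii) as written: -115.8 kcal/mol
+2.8 = (-115.8) − 2·x
x = (+2.8 − (-115.8)) / (-2) = -59.3 kcal/mol

ΔH_rxn = -59.3 kcal/mol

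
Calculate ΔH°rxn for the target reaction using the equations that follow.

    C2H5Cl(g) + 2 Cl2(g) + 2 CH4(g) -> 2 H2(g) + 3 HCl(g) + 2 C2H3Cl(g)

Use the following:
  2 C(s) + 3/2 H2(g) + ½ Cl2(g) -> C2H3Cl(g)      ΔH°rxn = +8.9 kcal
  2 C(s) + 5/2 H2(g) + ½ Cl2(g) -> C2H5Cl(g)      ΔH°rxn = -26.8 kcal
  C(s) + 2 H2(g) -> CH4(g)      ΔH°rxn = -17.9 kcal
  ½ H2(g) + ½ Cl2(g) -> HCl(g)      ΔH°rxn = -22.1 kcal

ΔH°rxn = 14.1 kcal

equation 1 × 2: (2)·(+8.9) = +17.8 kcal
equation 2 reversed: +26.8 kcal
equation 3 reversed and × 2: (-2)·(-17.9) = +35.8 kcal
equation 4 × 3: (3)·(-22.1) = -66.3 kcal
Summing the manipulated equations, ΔH°rxn = (2)·(+8.9) + (-1)·(-26.8) + (-2)·(-17.9) + (3)·(-22.1) = 14.1 kcal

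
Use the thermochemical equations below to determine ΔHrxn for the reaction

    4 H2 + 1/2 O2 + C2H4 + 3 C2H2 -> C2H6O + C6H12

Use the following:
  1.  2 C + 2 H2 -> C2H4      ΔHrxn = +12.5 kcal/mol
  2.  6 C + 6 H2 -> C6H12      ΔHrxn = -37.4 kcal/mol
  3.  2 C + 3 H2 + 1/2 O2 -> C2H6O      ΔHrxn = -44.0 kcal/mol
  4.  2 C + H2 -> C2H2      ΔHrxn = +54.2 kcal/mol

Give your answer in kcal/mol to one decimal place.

eq. 1 reversed: -12.5 kcal/mol
eq. 2 as written: -37.4 kcal/mol
eq. 3 as written: -44.0 kcal/mol
eq. 4 reversed and × 3: (-3)·(+54.2) = -162.6 kcal/mol
Since enthalpy is a state function, ΔHrxn = (-1)·(+12.5) + (1)·(-37.4) + (1)·(-44.0) + (-3)·(+54.2) = -256.5 kcal/mol

ΔHrxn = -256.5 kcal/mol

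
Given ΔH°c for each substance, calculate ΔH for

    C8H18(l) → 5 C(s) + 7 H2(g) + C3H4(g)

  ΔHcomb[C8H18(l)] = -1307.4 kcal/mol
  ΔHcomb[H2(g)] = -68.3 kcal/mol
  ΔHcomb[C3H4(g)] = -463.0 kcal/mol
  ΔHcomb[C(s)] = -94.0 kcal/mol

With combustion enthalpies, reactants minus products:
= [1·(-1307.4)] − [5·(-94.0) + 7·(-68.3) + 1·(-463.0)]
= 103.7 kcal/mol

ΔH = 103.7 kcal/mol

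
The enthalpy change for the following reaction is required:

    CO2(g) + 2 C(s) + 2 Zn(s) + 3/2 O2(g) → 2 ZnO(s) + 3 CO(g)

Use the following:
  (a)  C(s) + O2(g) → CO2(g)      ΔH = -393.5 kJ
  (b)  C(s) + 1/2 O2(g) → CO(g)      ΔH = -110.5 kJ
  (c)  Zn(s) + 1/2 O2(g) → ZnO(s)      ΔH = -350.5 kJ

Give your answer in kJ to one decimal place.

ΔH = -639.0 kJ

(a) reversed (CO2(g) must end up as a reactant): +393.5 kJ
(b) × 3 (scale by 3 for the 3 CO(g)): (3)·(-110.5) = -331.5 kJ
(c) × 2 (×2 to match 2 ZnO(s) in the target): (2)·(-350.5) = -701.0 kJ
Summing the manipulated equations, ΔH = (+393.5) + (-331.5) + (-701.0) = -639.0 kJ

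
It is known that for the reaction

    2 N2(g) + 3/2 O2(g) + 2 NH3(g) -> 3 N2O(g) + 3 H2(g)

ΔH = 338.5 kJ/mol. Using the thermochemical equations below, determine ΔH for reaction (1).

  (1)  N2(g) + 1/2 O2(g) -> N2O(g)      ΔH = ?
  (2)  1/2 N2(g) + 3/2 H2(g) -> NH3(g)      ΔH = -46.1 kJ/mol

(1) × 3 (×3 to match 3 N2O(g) in the target): contributes 3·x
(2) reversed and × 2 (reverse to put NH3(g) on the reactant side; ×2 to match 2 NH3(g) in the target): (-2)·(-46.1) = +92.2 kJ/mol
+338.5 = (+92.2) + 3·x
x = (+338.5 − (+92.2)) / (3) = 82.1 kJ/mol

ΔH = 82.1 kJ/mol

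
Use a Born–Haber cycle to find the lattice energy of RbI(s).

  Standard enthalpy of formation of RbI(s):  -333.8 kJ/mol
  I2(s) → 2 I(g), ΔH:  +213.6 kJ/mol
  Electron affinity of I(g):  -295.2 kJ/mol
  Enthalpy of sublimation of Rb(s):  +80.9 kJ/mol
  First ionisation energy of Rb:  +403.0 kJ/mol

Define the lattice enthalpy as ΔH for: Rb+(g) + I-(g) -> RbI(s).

U = -629.3 kJ/mol

ΔHf° = 1·ΔHsub + 1·(ΣIE) + 1/2·D(I2) + 1·EA + U
-333.8 = 1·(+80.9) + 1·(+403.0) + 1/2·(+213.6) + 1·(-295.2) + U
U = -333.8 − (+295.5) = -629.3 kJ/mol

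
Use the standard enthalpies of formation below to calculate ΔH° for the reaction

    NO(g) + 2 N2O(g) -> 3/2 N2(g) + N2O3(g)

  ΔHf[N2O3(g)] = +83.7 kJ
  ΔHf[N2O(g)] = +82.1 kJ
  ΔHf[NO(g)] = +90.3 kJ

ΔH° = -170.8 kJ

Products: 3/2·(+0.0) + 1·(+83.7) = +83.7
Reactants: 1·(+90.3) + 2·(+82.1) = +254.5
ΔH° = (+83.7) − (+254.5) = -170.8 kJ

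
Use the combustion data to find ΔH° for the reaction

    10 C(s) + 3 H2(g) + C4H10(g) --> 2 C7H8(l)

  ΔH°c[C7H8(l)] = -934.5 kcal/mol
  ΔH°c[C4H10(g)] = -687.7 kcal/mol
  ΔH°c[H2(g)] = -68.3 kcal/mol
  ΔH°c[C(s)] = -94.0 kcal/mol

With combustion enthalpies, reactants minus products:
= [10·(-94.0) + 3·(-68.3) + 1·(-687.7)] − [2·(-934.5)]
= 36.4 kcal/mol

ΔH° = 36.4 kcal/mol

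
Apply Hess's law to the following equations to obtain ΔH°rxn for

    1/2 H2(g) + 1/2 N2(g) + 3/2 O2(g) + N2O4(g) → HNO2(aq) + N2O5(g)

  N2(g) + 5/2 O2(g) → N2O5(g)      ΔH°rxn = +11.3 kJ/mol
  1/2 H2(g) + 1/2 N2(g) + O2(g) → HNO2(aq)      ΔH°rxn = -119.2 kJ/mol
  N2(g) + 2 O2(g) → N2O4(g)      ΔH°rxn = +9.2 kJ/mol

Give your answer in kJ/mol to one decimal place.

ΔH°rxn = -117.1 kJ/mol

equation 1 as written (N2O5(g) already on the product side): +11.3 kJ/mol
equation 2 as written (HNO2(aq) already on the product side): -119.2 kJ/mol
equation 3 reversed (N2O4(g) must end up as a reactant): -9.2 kJ/mol
Combining the equations, ΔH°rxn = (1)·(+11.3) + (1)·(-119.2) + (-1)·(+9.2) = -117.1 kJ/mol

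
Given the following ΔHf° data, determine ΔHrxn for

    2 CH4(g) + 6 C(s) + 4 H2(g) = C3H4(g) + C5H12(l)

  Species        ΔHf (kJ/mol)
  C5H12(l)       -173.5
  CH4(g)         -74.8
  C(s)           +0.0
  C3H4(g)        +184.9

ΔHrxn = 161.0 kJ/mol

Products: 1·(+184.9) + 1·(-173.5) = +11.4
Reactants: 2·(-74.8) + 6·(+0.0) + 4·(+0.0) = -149.6
ΔHrxn = (+11.4) − (-149.6) = 161.0 kJ/mol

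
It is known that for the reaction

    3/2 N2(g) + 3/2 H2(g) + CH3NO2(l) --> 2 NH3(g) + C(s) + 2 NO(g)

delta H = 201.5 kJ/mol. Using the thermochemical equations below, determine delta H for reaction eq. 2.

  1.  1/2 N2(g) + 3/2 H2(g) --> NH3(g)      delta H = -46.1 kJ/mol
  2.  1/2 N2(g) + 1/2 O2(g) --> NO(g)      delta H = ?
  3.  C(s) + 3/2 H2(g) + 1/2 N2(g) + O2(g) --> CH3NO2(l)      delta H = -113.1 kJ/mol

delta H = 90.3 kJ/mol

eq. 1 × 2: (2)·(-46.1) = -92.2 kJ/mol
eq. 2 × 2: contributes 2·x
eq. 3 reversed: +113.1 kJ/mol
+201.5 = (-92.2) + (+113.1) + 2·x
x = (+201.5 − (+20.9)) / (2) = 90.3 kJ/mol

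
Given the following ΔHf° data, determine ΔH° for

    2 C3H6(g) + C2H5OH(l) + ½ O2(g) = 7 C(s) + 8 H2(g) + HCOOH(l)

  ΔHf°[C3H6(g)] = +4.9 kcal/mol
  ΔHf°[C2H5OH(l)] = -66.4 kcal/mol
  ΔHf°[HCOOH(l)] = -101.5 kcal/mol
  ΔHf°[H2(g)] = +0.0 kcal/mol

ΔH° = -44.9 kcal/mol

Products: 7·(+0.0) + 8·(+0.0) + 1·(-101.5) = -101.5
Reactants: 2·(+4.9) + 1·(-66.4) + 1/2·(+0.0) = -56.6
ΔH° = (-101.5) − (-56.6) = -44.9 kcal/mol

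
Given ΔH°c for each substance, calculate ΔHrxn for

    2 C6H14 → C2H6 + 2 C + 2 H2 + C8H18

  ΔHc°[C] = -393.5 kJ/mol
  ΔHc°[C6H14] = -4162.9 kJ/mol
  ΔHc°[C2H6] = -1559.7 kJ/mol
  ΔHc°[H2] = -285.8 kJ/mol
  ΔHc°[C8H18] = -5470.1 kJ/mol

ΔHrxn = 62.6 kJ/mol

Using ΔH = Σ nΔHc°(reactants) − Σ nΔHc°(products):
= [2·(-4162.9)] − [1·(-1559.7) + 2·(-393.5) + 2·(-285.8) + 1·(-5470.1)]
= 62.6 kJ/mol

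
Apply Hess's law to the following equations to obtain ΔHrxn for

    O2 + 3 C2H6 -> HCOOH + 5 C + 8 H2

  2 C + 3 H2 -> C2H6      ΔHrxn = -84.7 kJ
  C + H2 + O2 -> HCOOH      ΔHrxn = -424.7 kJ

equation 1 reversed and × 3 (reverse to put C2H6 on the reactant side; scale by 3 for the 3 C2H6): (-3)·(-84.7) = +254.1 kJ
equation 2 as written (HCOOH already on the product side): -424.7 kJ
ΔHrxn = (+254.1) + (-424.7) = -170.6 kJ

ΔHrxn = -170.6 kJ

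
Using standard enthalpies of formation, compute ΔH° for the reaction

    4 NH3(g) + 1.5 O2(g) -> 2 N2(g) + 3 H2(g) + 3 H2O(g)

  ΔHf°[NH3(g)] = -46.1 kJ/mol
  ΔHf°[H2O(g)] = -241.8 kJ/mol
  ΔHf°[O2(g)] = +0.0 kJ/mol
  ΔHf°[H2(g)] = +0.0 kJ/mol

ΔH° = -541.0 kJ/mol

Products: 2·(+0.0) + 3·(+0.0) + 3·(-241.8) = -725.4
Reactants: 4·(-46.1) + 3/2·(+0.0) = -184.4
ΔH° = (-725.4) − (-184.4) = -541.0 kJ/mol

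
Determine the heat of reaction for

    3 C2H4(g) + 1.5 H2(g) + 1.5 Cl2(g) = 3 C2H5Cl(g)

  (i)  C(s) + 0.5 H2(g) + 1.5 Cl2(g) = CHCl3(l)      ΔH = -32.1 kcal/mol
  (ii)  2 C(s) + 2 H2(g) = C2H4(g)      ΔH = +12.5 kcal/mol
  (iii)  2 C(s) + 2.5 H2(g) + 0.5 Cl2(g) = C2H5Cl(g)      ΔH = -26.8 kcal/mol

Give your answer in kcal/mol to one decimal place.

(i): not needed (CHCl3(l) appears nowhere else).
(ii) reversed and × 3 (C2H4(g) must end up as a reactant; scale by 3 for the 3 C2H4(g)): (-3)·(+12.5) = -37.5 kcal/mol
(iii) × 3 (×3 to match 3 C2H5Cl(g) in the target): (3)·(-26.8) = -80.4 kcal/mol
ΔH = (-37.5) + (-80.4) = -117.9 kcal/mol

ΔH = -117.9 kcal/mol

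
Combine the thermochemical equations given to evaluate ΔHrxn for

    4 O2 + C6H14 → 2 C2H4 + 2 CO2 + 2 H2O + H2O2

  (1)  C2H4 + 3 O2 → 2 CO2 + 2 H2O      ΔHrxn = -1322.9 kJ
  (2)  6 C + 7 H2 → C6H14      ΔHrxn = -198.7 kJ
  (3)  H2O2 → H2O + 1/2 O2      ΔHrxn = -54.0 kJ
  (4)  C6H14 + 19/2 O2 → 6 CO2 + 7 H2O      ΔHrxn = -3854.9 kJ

(1) reversed and × 2: (-2)·(-1322.9) = +2645.8 kJ
(2): not needed.
(3) reversed: +54.0 kJ
(4) as written: -3854.9 kJ
By Hess's law, ΔHrxn = (+2645.8) + (+54.0) + (-3854.9) = -1155.1 kJ

ΔHrxn = -1155.1 kJ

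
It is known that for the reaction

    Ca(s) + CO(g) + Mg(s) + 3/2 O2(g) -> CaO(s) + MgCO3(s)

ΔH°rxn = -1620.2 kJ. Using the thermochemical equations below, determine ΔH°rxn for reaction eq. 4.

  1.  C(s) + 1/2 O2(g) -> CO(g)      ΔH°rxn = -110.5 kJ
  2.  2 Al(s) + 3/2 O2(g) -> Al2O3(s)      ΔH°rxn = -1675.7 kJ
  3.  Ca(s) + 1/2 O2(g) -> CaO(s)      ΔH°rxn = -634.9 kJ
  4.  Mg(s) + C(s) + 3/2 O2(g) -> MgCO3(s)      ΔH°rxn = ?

ΔH°rxn = -1095.8 kJ

eq. 1 reversed: +110.5 kJ
eq. 2: not needed.
eq. 3 as written: -634.9 kJ
eq. 4 as written: contributes x
-1620.2 = (+110.5) + (-634.9) + x
x = (-1620.2 − (-524.4)) / (1) = -1095.8 kJ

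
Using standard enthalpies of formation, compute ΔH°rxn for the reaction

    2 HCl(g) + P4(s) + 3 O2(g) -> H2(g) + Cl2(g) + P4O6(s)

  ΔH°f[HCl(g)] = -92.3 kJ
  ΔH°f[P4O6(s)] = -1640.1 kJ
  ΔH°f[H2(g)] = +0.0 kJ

ΔH°rxn = -1455.5 kJ

ΔH°rxn = Σ nΔHf°(products) − Σ nΔHf°(reactants).
Products: 1·(+0.0) + 1·(+0.0) + 1·(-1640.1) = -1640.1
Reactants: 2·(-92.3) + 1·(+0.0) + 3·(+0.0) = -184.6
ΔH°rxn = (-1640.1) − (-184.6) = -1455.5 kJ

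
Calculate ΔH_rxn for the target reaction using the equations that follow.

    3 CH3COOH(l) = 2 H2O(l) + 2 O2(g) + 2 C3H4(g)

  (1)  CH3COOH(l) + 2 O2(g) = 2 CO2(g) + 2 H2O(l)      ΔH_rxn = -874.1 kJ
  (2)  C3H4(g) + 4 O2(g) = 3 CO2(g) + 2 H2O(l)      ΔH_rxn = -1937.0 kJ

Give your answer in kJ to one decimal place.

ΔH_rxn = 1251.7 kJ

(1) × 3 (scale by 3 for the 3 CH3COOH(l)): (3)·(-874.1) = -2622.3 kJ
(2) reversed and × 2 (C3H4(g) must end up as a product; scale by 2 for the 2 C3H4(g)): (-2)·(-1937.0) = +3874.0 kJ
Combining the equations, ΔH_rxn = (3)·(-874.1) + (-2)·(-1937.0) = 1251.7 kJ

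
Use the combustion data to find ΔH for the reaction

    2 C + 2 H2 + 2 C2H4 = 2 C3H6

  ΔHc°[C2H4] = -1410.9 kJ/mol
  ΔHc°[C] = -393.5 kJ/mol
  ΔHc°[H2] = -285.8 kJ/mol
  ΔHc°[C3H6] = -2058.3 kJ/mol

Using ΔH = Σ nΔHc°(reactants) − Σ nΔHc°(products):
= [2·(-393.5) + 2·(-285.8) + 2·(-1410.9)] − [2·(-2058.3)]
= -63.8 kJ/mol

ΔH = -63.8 kJ/mol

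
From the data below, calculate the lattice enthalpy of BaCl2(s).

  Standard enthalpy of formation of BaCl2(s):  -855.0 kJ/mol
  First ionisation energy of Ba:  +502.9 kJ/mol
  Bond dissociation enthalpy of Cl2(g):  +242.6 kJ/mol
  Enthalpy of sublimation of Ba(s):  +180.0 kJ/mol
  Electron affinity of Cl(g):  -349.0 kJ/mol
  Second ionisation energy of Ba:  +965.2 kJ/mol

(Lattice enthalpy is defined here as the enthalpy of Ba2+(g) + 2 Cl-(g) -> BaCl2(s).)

ΔHf° = 1·ΔHsub + 1·(ΣIE) + 1·D(Cl2) + 2·EA + U
-855.0 = 1·(+180.0) + 1·(+1468.1) + 1·(+242.6) + 2·(-349.0) + U
U = -855.0 − (+1192.7) = -2047.7 kJ/mol

U = -2047.7 kJ/mol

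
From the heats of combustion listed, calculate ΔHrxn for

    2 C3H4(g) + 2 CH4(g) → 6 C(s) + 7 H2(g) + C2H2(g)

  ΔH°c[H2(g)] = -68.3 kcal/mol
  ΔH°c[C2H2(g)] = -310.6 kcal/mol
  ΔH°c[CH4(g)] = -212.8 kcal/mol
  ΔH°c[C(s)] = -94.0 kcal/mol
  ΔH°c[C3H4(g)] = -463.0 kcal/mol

With combustion enthalpies, reactants minus products:
= [2·(-463.0) + 2·(-212.8)] − [6·(-94.0) + 7·(-68.3) + 1·(-310.6)]
= 1.1 kcal/mol

ΔHrxn = 1.1 kcal/mol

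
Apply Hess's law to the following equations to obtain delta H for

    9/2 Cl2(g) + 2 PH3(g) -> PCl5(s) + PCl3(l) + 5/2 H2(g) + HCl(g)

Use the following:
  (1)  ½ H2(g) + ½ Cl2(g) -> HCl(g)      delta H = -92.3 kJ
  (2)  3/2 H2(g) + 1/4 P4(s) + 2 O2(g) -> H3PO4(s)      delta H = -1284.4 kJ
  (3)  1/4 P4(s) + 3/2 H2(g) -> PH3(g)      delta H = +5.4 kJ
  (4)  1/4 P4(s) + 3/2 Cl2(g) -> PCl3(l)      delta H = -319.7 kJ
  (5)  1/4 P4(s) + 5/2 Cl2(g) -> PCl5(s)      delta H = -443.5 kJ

(1) as written (HCl(g) already on the product side): -92.3 kJ
(2): not needed (O2(g) appears nowhere else).
(3) reversed and × 2 (reverse to put PH3(g) on the reactant side; ×2 to match 2 PH3(g) in the target): (-2)·(+5.4) = -10.8 kJ
(4) as written (PCl3(l) already on the product side): -319.7 kJ
(5) as written (PCl5(s) already on the product side): -443.5 kJ
Since enthalpy is a state function, delta H = (1)·(-92.3) + (-2)·(+5.4) + (1)·(-319.7) + (1)·(-443.5) = -866.3 kJ

delta H = -866.3 kJ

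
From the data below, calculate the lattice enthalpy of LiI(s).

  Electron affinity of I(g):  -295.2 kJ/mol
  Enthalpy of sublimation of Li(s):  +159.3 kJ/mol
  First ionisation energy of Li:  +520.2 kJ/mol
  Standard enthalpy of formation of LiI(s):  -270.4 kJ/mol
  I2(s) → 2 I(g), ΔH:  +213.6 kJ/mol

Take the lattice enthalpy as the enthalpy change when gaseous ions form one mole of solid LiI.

ΔHf° = 1·ΔHsub + 1·(ΣIE) + 1/2·D(I2) + 1·EA + U
-270.4 = 1·(+159.3) + 1·(+520.2) + 1/2·(+213.6) + 1·(-295.2) + U
U = -270.4 − (+491.1) = -761.5 kJ/mol

U = -761.5 kJ/mol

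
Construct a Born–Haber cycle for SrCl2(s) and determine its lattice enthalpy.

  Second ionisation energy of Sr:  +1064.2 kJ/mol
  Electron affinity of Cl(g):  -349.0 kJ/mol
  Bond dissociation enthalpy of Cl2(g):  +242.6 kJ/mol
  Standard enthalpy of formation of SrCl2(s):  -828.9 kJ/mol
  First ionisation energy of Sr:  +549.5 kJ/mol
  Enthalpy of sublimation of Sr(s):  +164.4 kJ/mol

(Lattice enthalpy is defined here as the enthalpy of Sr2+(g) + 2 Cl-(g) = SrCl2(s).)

ΔHf° = 1·ΔHsub + 1·(ΣIE) + 1·D(Cl2) + 2·EA + U
-828.9 = 1·(+164.4) + 1·(+1613.7) + 1·(+242.6) + 2·(-349.0) + U
U = -828.9 − (+1322.7) = -2151.6 kJ/mol

U = -2151.6 kJ/mol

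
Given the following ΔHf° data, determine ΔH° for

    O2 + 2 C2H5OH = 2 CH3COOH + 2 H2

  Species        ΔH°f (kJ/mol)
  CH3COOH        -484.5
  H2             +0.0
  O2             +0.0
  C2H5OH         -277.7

ΔH° = -413.6 kJ/mol

ΔH°rxn = Σ nΔHf°(products) − Σ nΔHf°(reactants).
Products: 2·(-484.5) + 2·(+0.0) = -969.0
Reactants: 1·(+0.0) + 2·(-277.7) = -555.4
ΔH° = (-969.0) − (-555.4) = -413.6 kJ/mol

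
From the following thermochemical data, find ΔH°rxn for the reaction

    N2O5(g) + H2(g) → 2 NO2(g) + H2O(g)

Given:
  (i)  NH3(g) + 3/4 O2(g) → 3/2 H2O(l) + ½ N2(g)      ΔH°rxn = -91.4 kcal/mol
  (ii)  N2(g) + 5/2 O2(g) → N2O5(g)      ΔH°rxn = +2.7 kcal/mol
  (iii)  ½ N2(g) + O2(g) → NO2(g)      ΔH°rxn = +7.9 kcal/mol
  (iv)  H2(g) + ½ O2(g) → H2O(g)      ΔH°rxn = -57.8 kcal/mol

ΔH°rxn = -44.7 kcal/mol

(i): not needed (H2O(l) appears nowhere else).
(ii) reversed (N2O5(g) must end up as a reactant): -2.7 kcal/mol
(iii) × 2 (×2 to match 2 NO2(g) in the target): (2)·(+7.9) = +15.8 kcal/mol
(iv) as written (H2O(g) already on the product side): -57.8 kcal/mol
ΔH°rxn = (-1)·(+2.7) + (2)·(+7.9) + (1)·(-57.8) = -44.7 kcal/mol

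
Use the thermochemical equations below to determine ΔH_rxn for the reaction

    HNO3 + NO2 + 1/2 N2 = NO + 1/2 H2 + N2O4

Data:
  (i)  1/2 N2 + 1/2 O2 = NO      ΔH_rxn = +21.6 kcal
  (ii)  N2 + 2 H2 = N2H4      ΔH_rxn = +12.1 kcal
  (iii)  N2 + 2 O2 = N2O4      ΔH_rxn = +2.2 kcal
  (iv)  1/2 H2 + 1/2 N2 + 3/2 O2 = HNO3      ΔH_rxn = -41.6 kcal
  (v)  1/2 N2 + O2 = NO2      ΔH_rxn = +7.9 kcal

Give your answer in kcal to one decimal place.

(i) as written: +21.6 kcal
(ii): not needed.
(iii) as written: +2.2 kcal
(iv) reversed: +41.6 kcal
(v) reversed: -7.9 kcal
By Hess's law, ΔH_rxn = (1)·(+21.6) + (1)·(+2.2) + (-1)·(-41.6) + (-1)·(+7.9) = 57.5 kcal

ΔH_rxn = 57.5 kcal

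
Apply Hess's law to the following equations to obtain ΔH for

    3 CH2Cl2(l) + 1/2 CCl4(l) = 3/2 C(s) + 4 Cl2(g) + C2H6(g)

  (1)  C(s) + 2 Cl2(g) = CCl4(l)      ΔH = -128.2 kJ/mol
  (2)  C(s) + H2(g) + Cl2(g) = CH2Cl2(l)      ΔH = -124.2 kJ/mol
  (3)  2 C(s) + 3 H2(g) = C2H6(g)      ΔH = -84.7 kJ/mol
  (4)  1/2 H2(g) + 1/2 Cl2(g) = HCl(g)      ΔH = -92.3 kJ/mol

(1) reversed and × 1/2: (-1/2)·(-128.2) = +64.1 kJ/mol
(2) reversed and × 3: (-3)·(-124.2) = +372.6 kJ/mol
(3) as written: -84.7 kJ/mol
(4): not needed.
By Hess's law, ΔH = (+64.1) + (+372.6) + (-84.7) = 352.0 kJ/mol

ΔH = 352.0 kJ/mol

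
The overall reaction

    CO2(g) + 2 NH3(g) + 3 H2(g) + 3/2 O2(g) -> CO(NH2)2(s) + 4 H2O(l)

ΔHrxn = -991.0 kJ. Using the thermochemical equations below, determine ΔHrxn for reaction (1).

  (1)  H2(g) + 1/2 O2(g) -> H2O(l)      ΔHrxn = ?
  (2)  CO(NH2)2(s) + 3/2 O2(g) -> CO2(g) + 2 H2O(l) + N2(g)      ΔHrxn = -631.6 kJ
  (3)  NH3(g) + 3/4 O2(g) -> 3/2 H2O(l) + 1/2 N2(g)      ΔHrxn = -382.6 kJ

(1) × 3: contributes 3·x
(2) reversed: +631.6 kJ
(3) × 2: (2)·(-382.6) = -765.2 kJ
-991.0 = (+631.6) + (-765.2) + 3·x
x = (-991.0 − (-133.6)) / (3) = -285.8 kJ

ΔHrxn = -285.8 kJ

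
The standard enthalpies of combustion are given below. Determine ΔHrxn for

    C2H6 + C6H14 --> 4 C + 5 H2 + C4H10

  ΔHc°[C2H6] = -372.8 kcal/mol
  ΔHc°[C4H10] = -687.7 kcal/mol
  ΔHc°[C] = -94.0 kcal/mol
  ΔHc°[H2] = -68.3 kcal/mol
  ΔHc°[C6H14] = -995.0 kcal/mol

Using ΔH = Σ nΔHc°(reactants) − Σ nΔHc°(products):
= [1·(-372.8) + 1·(-995.0)] − [4·(-94.0) + 5·(-68.3) + 1·(-687.7)]
= 37.4 kcal/mol

ΔHrxn = 37.4 kcal/mol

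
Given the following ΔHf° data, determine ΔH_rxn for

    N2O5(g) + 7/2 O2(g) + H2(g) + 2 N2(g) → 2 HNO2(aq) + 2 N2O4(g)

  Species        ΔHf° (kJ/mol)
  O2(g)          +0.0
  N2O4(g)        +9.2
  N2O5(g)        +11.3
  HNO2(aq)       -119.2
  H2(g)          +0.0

ΔH°rxn = Σ nΔHf°(products) − Σ nΔHf°(reactants).
Products: 2·(-119.2) + 2·(+9.2) = -220.0
Reactants: 1·(+11.3) + 7/2·(+0.0) + 1·(+0.0) + 2·(+0.0) = +11.3
ΔH_rxn = (-220.0) − (+11.3) = -231.3 kJ/mol

ΔH_rxn = -231.3 kJ/mol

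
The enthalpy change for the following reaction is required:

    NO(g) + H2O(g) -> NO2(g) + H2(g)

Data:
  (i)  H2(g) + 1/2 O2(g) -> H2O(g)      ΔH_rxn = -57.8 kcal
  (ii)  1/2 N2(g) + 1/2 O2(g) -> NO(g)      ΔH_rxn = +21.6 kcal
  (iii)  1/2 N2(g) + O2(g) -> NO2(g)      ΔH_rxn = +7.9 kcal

(i) reversed (H2O(g) must end up as a reactant): +57.8 kcal
(ii) reversed (reverse to put NO(g) on the reactant side): -21.6 kcal
(iii) as written (NO2(g) already on the product side): +7.9 kcal
ΔH_rxn = (-1)·(-57.8) + (-1)·(+21.6) + (1)·(+7.9) = 44.1 kcal

ΔH_rxn = 44.1 kcal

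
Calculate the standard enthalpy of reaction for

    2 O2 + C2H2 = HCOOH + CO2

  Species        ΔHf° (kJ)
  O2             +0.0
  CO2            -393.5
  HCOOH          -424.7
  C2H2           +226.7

Products: 1·(-424.7) + 1·(-393.5) = -818.2
Reactants: 2·(+0.0) + 1·(+226.7) = +226.7
ΔH_rxn = (-818.2) − (+226.7) = -1044.9 kJ

ΔH_rxn = -1044.9 kJ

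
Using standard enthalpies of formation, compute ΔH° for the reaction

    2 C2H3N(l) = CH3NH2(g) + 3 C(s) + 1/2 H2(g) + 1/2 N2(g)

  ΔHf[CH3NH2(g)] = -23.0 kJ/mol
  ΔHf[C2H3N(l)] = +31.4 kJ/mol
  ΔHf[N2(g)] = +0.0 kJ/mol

ΔH° = -85.8 kJ/mol

ΔH°rxn = Σ nΔHf°(products) − Σ nΔHf°(reactants).
Products: 1·(-23.0) + 3·(+0.0) + 1/2·(+0.0) + 1/2·(+0.0) = -23.0
Reactants: 2·(+31.4) = +62.8
ΔH° = (-23.0) − (+62.8) = -85.8 kJ/mol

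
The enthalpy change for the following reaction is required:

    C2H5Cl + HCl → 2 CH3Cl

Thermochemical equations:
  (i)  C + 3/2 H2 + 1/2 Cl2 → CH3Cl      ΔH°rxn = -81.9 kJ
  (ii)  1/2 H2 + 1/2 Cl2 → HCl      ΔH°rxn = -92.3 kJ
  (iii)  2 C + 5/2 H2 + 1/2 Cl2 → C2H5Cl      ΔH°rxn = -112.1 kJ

(i) × 2: (2)·(-81.9) = -163.8 kJ
(ii) reversed: +92.3 kJ
(iii) reversed: +112.1 kJ
ΔH°rxn = (-163.8) + (+92.3) + (+112.1) = 40.6 kJ

ΔH°rxn = 40.6 kJ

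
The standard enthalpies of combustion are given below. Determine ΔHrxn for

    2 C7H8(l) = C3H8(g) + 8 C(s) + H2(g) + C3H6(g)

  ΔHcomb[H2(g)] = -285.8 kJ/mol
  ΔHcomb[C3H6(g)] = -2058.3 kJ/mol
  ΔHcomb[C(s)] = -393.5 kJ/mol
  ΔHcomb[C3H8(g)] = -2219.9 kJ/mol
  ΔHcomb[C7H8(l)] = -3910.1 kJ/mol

ΔHrxn = -108.2 kJ/mol

Using ΔH = Σ nΔHc°(reactants) − Σ nΔHc°(products):
= [2·(-3910.1)] − [1·(-2219.9) + 8·(-393.5) + 1·(-285.8) + 1·(-2058.3)]
= -108.2 kJ/mol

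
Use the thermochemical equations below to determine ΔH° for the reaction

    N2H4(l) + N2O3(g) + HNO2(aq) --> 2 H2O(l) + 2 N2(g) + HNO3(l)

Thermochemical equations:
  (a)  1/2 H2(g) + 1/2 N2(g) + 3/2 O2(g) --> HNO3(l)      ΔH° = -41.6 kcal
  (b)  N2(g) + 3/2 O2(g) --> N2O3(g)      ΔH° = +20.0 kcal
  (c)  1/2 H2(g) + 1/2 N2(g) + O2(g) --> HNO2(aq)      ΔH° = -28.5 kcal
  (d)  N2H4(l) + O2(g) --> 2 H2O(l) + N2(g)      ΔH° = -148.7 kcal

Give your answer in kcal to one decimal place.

ΔH° = -181.8 kcal

(a) as written: -41.6 kcal
(b) reversed: -20.0 kcal
(c) reversed: +28.5 kcal
(d) as written: -148.7 kcal
Summing the manipulated equations, ΔH° = (1)·(-41.6) + (-1)·(+20.0) + (-1)·(-28.5) + (1)·(-148.7) = -181.8 kcal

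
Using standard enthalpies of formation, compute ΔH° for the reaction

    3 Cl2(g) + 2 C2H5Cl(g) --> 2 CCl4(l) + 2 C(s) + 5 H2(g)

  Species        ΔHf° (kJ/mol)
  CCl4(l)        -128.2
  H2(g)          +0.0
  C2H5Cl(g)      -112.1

Products: 2·(-128.2) + 2·(+0.0) + 5·(+0.0) = -256.4
Reactants: 3·(+0.0) + 2·(-112.1) = -224.2
ΔH° = (-256.4) − (-224.2) = -32.2 kJ/mol

ΔH° = -32.2 kJ/mol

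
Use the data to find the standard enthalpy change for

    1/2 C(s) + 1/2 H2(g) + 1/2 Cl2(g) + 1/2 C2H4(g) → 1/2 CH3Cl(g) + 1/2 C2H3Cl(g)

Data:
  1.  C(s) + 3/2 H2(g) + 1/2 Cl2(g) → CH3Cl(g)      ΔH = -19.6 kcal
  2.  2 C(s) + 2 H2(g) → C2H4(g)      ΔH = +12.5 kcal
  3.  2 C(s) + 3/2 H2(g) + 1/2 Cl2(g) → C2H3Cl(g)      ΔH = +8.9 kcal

ΔH = -11.6 kcal

eq. 1 × 1/2: (1/2)·(-19.6) = -9.8 kcal
eq. 2 reversed and × 1/2: (-1/2)·(+12.5) = -6.25 kcal
eq. 3 × 1/2: (1/2)·(+8.9) = +4.45 kcal
ΔH = (1/2)·(-19.6) + (-1/2)·(+12.5) + (1/2)·(+8.9) = -11.6 kcal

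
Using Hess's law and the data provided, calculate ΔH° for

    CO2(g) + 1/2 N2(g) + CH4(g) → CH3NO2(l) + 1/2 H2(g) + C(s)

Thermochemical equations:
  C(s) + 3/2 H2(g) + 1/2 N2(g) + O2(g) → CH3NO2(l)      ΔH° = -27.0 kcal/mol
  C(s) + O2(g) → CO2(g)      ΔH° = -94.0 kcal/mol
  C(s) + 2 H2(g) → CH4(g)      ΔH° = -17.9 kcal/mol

equation 1 as written (CH3NO2(l) already on the product side): -27.0 kcal/mol
equation 2 reversed (CO2(g) must end up as a reactant): +94.0 kcal/mol
equation 3 reversed (CH4(g) must end up as a reactant): +17.9 kcal/mol
By Hess's law, ΔH° = (-27.0) + (+94.0) + (+17.9) = 84.9 kcal/mol

ΔH° = 84.9 kcal/mol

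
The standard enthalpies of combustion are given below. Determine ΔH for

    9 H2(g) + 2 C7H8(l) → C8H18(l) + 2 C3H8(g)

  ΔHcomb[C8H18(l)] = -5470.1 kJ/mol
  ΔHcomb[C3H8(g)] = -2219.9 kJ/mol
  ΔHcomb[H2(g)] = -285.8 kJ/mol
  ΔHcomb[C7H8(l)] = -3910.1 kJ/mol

ΔH = -482.5 kJ/mol

With combustion enthalpies, reactants minus products:
= [9·(-285.8) + 2·(-3910.1)] − [1·(-5470.1) + 2·(-2219.9)]
= -482.5 kJ/mol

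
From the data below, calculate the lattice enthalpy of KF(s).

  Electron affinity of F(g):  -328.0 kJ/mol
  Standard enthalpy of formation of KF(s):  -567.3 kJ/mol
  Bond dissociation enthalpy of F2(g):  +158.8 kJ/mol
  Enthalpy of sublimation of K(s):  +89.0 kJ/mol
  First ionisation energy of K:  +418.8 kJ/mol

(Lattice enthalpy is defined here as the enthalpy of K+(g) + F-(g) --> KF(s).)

ΔHf° = 1·ΔHsub + 1·(ΣIE) + 1/2·D(F2) + 1·EA + U
-567.3 = 1·(+89.0) + 1·(+418.8) + 1/2·(+158.8) + 1·(-328.0) + U
U = -567.3 − (+259.2) = -826.5 kJ/mol

U = -826.5 kJ/mol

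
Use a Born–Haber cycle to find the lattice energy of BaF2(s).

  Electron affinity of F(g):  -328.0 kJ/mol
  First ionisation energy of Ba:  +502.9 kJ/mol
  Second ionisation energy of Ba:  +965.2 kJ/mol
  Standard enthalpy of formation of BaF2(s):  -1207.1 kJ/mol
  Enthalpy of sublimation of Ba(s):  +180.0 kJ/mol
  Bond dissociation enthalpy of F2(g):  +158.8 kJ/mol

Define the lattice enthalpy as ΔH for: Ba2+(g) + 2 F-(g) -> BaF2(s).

ΔHf° = 1·ΔHsub + 1·(ΣIE) + 1·D(F2) + 2·EA + U
-1207.1 = 1·(+180.0) + 1·(+1468.1) + 1·(+158.8) + 2·(-328.0) + U
U = -1207.1 − (+1150.9) = -2358.0 kJ/mol

U = -2358.0 kJ/mol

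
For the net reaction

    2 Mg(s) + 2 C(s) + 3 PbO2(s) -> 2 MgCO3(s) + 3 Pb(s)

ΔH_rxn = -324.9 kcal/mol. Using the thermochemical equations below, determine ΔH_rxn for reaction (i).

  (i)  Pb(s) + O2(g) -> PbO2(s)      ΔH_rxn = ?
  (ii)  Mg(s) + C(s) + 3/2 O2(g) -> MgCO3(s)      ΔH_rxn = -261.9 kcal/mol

ΔH_rxn = -66.3 kcal/mol

(i) reversed and × 3 (PbO2(s) must end up as a reactant; ×3 to match 3 PbO2(s) in the target): contributes −3·x
(ii) × 2 (scale by 2 for the 2 MgCO3(s)): (2)·(-261.9) = -523.8 kcal/mol
-324.9 = (-523.8) − 3·x
x = (-324.9 − (-523.8)) / (-3) = -66.3 kcal/mol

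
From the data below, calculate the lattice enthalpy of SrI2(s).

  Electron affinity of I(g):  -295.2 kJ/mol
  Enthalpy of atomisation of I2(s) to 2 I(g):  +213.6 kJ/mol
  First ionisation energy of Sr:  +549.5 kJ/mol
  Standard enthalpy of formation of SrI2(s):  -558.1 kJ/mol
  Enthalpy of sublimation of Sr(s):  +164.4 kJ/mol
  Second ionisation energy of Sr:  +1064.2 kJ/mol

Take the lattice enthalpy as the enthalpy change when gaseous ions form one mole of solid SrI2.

ΔHf° = 1·ΔHsub + 1·(ΣIE) + 1·D(I2) + 2·EA + U
-558.1 = 1·(+164.4) + 1·(+1613.7) + 1·(+213.6) + 2·(-295.2) + U
U = -558.1 − (+1401.3) = -1959.4 kJ/mol

U = -1959.4 kJ/mol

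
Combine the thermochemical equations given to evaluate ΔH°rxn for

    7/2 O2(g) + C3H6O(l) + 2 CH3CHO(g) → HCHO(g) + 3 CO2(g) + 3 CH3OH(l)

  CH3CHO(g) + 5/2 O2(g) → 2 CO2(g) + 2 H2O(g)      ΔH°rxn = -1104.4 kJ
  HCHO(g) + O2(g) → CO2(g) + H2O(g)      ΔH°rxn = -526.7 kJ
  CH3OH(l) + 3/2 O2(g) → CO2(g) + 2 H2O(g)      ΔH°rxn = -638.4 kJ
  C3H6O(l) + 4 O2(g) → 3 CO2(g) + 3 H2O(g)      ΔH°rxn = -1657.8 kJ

equation 1 × 2: (2)·(-1104.4) = -2208.8 kJ
equation 2 reversed: +526.7 kJ
equation 3 reversed and × 3: (-3)·(-638.4) = +1915.2 kJ
equation 4 as written: -1657.8 kJ
Combining the equations, ΔH°rxn = (-2208.8) + (+526.7) + (+1915.2) + (-1657.8) = -1424.7 kJ

ΔH°rxn = -1424.7 kJ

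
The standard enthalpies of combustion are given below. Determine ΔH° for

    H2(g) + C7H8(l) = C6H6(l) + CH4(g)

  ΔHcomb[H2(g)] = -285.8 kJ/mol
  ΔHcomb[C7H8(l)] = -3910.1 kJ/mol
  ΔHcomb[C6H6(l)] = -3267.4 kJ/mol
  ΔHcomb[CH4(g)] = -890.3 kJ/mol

Using ΔH = Σ nΔHc°(reactants) − Σ nΔHc°(products):
= [1·(-285.8) + 1·(-3910.1)] − [1·(-3267.4) + 1·(-890.3)]
= -38.2 kJ/mol

ΔH° = -38.2 kJ/mol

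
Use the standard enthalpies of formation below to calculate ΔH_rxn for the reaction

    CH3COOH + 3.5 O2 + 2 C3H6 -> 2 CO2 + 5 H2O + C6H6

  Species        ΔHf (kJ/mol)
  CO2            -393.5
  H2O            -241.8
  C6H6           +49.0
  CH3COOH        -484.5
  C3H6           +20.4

ΔH°rxn = Σ nΔHf°(products) − Σ nΔHf°(reactants).
Products: 2·(-393.5) + 5·(-241.8) + 1·(+49.0) = -1947.0
Reactants: 1·(-484.5) + 7/2·(+0.0) + 2·(+20.4) = -443.7
ΔH_rxn = (-1947.0) − (-443.7) = -1503.3 kJ/mol

ΔH_rxn = -1503.3 kJ/mol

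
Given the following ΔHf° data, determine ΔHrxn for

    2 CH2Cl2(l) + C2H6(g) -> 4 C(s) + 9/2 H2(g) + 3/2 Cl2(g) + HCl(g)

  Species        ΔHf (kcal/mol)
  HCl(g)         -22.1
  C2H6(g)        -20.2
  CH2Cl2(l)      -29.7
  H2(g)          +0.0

Products: 4·(+0.0) + 9/2·(+0.0) + 3/2·(+0.0) + 1·(-22.1) = -22.1
Reactants: 2·(-29.7) + 1·(-20.2) = -79.6
ΔHrxn = (-22.1) − (-79.6) = 57.5 kcal/mol

ΔHrxn = 57.5 kcal/mol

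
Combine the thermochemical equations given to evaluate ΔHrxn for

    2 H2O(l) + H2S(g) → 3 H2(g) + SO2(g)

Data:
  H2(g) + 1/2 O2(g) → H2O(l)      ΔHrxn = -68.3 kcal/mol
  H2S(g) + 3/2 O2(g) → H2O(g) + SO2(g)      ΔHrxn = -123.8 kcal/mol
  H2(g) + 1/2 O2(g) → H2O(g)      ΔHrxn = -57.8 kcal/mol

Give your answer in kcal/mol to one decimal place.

ΔHrxn = 70.6 kcal/mol

equation 1 reversed and × 2: (-2)·(-68.3) = +136.6 kcal/mol
equation 2 as written: -123.8 kcal/mol
equation 3 reversed: +57.8 kcal/mol
Combining the equations, ΔHrxn = (+136.6) + (-123.8) + (+57.8) = 70.6 kcal/mol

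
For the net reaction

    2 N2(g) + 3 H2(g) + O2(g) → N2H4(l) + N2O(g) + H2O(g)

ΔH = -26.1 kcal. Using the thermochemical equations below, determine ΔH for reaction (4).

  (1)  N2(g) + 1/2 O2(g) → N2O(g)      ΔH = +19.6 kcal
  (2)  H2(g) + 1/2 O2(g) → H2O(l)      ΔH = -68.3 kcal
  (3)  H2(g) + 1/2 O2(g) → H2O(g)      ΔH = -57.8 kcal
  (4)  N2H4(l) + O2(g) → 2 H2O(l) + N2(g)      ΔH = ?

(1) as written (N2O(g) already on the product side): +19.6 kcal
(2) × 2: (2)·(-68.3) = -136.6 kcal
(3) as written (H2O(g) already on the product side): -57.8 kcal
(4) reversed (reverse to put N2H4(l) on the product side): contributes −x
-26.1 = (+19.6) + (-136.6) + (-57.8) − x
x = (-26.1 − (-174.8)) / (-1) = -148.7 kcal

ΔH = -148.7 kcal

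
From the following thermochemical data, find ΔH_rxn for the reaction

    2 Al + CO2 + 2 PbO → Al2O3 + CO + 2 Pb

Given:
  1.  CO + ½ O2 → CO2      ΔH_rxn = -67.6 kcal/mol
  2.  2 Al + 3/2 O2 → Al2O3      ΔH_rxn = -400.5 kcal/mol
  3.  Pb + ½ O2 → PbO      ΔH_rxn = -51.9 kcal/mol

ΔH_rxn = -229.1 kcal/mol

eq. 1 reversed: +67.6 kcal/mol
eq. 2 as written: -400.5 kcal/mol
eq. 3 reversed and × 2: (-2)·(-51.9) = +103.8 kcal/mol
ΔH_rxn = (-1)·(-67.6) + (1)·(-400.5) + (-2)·(-51.9) = -229.1 kcal/mol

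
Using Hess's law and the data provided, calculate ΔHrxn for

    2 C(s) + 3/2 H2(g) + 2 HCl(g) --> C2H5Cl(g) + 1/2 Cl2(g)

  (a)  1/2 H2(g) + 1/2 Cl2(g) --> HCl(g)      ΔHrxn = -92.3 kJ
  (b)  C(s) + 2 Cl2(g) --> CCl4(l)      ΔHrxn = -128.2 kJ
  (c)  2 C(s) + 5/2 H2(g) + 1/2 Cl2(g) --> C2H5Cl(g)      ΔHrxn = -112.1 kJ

ΔHrxn = 72.5 kJ

(a) reversed and × 2 (reverse to put HCl(g) on the reactant side; scale by 2 for the 2 HCl(g)): (-2)·(-92.3) = +184.6 kJ
(b): not needed (CCl4(l) appears nowhere else).
(c) as written (C2H5Cl(g) already on the product side): -112.1 kJ
Since enthalpy is a state function, ΔHrxn = (-2)·(-92.3) + (1)·(-112.1) = 72.5 kJ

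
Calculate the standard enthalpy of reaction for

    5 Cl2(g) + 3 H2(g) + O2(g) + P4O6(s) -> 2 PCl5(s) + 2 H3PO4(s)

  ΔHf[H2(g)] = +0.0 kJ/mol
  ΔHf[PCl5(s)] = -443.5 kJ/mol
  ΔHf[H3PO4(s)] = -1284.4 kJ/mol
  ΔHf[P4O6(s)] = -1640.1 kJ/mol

ΔH°rxn = -1815.7 kJ/mol

Products: 2·(-443.5) + 2·(-1284.4) = -3455.8
Reactants: 5·(+0.0) + 3·(+0.0) + 1·(+0.0) + 1·(-1640.1) = -1640.1
ΔH°rxn = (-3455.8) − (-1640.1) = -1815.7 kJ/mol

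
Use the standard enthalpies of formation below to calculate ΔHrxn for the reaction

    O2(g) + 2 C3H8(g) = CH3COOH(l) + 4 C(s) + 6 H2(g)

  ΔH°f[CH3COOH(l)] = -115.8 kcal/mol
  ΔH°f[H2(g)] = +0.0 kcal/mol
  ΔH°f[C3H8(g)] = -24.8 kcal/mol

Products: 1·(-115.8) + 4·(+0.0) + 6·(+0.0) = -115.8
Reactants: 1·(+0.0) + 2·(-24.8) = -49.6
ΔHrxn = (-115.8) − (-49.6) = -66.2 kcal/mol

ΔHrxn = -66.2 kcal/mol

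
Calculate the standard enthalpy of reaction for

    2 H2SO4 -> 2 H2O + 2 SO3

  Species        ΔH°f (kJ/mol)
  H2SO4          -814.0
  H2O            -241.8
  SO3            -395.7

ΔH_rxn = 353.0 kJ/mol

Products: 2·(-241.8) + 2·(-395.7) = -1275.0
Reactants: 2·(-814.0) = -1628.0
ΔH_rxn = (-1275.0) − (-1628.0) = 353.0 kJ/mol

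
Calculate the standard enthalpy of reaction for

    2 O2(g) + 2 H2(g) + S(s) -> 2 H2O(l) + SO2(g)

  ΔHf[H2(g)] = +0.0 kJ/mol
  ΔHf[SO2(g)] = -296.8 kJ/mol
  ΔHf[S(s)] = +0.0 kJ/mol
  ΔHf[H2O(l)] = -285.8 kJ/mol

ΔH°rxn = -868.4 kJ/mol

Products: 2·(-285.8) + 1·(-296.8) = -868.4
Reactants: 2·(+0.0) + 2·(+0.0) + 1·(+0.0) = +0.0
ΔH°rxn = (-868.4) − (+0.0) = -868.4 kJ/mol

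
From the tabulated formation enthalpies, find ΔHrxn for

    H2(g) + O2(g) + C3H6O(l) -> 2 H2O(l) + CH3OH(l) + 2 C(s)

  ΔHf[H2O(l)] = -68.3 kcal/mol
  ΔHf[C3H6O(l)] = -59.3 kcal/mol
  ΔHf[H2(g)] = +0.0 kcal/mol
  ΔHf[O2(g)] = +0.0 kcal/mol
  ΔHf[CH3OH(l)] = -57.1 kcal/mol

ΔH°rxn = Σ nΔHf°(products) − Σ nΔHf°(reactants).
Products: 2·(-68.3) + 1·(-57.1) + 2·(+0.0) = -193.7
Reactants: 1·(+0.0) + 1·(+0.0) + 1·(-59.3) = -59.3
ΔHrxn = (-193.7) − (-59.3) = -134.4 kcal/mol

ΔHrxn = -134.4 kcal/mol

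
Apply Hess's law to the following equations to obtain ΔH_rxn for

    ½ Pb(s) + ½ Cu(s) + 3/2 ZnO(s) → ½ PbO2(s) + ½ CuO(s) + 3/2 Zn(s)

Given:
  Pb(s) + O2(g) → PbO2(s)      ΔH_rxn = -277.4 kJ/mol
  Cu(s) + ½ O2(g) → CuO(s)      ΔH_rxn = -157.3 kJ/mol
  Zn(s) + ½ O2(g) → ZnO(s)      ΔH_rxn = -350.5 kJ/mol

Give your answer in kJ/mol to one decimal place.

ΔH_rxn = 308.4 kJ/mol

equation 1 × 1/2: (1/2)·(-277.4) = -138.7 kJ/mol
equation 2 × 1/2: (1/2)·(-157.3) = -78.65 kJ/mol
equation 3 reversed and × 3/2: (-3/2)·(-350.5) = +525.75 kJ/mol
By Hess's law, ΔH_rxn = (1/2)·(-277.4) + (1/2)·(-157.3) + (-3/2)·(-350.5) = 308.4 kJ/mol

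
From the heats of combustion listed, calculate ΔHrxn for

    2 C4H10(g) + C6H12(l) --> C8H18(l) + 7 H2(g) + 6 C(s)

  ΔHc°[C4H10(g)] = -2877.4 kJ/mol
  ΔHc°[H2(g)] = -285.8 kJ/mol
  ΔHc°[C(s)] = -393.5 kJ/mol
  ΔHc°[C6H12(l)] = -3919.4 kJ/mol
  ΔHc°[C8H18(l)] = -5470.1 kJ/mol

ΔHrxn = 157.5 kJ/mol

With combustion enthalpies, reactants minus products:
= [2·(-2877.4) + 1·(-3919.4)] − [1·(-5470.1) + 7·(-285.8) + 6·(-393.5)]
= 157.5 kJ/mol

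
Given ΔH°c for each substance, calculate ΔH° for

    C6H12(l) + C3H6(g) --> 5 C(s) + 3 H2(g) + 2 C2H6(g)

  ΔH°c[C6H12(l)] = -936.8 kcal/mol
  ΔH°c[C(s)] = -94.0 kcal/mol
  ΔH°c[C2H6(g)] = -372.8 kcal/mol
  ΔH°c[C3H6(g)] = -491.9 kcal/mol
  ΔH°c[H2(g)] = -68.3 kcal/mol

ΔH° = -8.2 kcal/mol

With combustion enthalpies, reactants minus products:
= [1·(-936.8) + 1·(-491.9)] − [5·(-94.0) + 3·(-68.3) + 2·(-372.8)]
= -8.2 kcal/mol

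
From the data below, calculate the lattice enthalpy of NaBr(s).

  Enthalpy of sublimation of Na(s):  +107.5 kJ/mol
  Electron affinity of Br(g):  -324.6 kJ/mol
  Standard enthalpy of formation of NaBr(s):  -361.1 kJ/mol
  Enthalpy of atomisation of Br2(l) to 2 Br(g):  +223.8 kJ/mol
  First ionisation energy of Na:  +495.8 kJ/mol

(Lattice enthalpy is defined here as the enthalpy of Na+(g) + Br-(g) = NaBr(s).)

U = -751.7 kJ/mol

ΔHf° = 1·ΔHsub + 1·(ΣIE) + 1/2·D(Br2) + 1·EA + U
-361.1 = 1·(+107.5) + 1·(+495.8) + 1/2·(+223.8) + 1·(-324.6) + U
U = -361.1 − (+390.6) = -751.7 kJ/mol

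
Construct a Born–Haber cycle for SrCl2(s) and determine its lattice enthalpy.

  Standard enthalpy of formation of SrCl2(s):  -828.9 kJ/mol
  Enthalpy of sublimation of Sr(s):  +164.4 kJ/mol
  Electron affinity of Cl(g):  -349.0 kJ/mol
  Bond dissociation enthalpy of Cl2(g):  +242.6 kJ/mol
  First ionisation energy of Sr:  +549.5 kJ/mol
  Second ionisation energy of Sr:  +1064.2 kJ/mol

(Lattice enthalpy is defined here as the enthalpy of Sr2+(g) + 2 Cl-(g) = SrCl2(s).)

ΔHf° = 1·ΔHsub + 1·(ΣIE) + 1·D(Cl2) + 2·EA + U
-828.9 = 1·(+164.4) + 1·(+1613.7) + 1·(+242.6) + 2·(-349.0) + U
U = -828.9 − (+1322.7) = -2151.6 kJ/mol

U = -2151.6 kJ/mol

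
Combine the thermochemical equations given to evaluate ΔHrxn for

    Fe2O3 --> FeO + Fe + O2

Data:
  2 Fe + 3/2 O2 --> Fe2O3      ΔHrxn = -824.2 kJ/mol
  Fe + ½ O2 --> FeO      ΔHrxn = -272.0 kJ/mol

ΔHrxn = 552.2 kJ/mol

equation 1 reversed: +824.2 kJ/mol
equation 2 as written: -272.0 kJ/mol
Combining the equations, ΔHrxn = (-1)·(-824.2) + (1)·(-272.0) = 552.2 kJ/mol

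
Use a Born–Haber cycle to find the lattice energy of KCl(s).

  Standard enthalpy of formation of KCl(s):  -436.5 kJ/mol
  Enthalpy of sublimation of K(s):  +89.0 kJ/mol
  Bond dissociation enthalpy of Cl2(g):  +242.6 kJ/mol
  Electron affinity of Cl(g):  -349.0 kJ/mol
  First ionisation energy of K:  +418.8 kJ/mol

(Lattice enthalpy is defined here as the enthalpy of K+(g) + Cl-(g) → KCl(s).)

U = -716.6 kJ/mol

ΔHf° = 1·ΔHsub + 1·(ΣIE) + 1/2·D(Cl2) + 1·EA + U
-436.5 = 1·(+89.0) + 1·(+418.8) + 1/2·(+242.6) + 1·(-349.0) + U
U = -436.5 − (+280.1) = -716.6 kJ/mol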